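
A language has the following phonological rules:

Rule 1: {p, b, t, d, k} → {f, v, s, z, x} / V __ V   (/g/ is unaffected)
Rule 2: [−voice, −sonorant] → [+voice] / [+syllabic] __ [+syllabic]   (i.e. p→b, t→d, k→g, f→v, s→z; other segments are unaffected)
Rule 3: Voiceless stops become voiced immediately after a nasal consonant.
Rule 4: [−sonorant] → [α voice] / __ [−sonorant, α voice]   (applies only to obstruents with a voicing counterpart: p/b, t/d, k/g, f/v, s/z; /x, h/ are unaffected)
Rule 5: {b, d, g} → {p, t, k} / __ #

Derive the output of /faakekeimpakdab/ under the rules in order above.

Rule 1 (intervocalic spirantization): /k/ is a stop between vowels /a/ and /e/, so it spirantizes to the fricative [x]. /k/ is a stop between vowels /e/ and /e/, so it spirantizes to the fricative [x]. /faakekeimpakdab/ → faaxexeimpakdab.
Rule 2 (intervocalic voicing): no segment meets the environment; /faaxexeimpakdab/ is unchanged.
Rule 3 (post-nasal voicing): /p/ is a voiceless stop immediately after the nasal /m/, so it voices to [b]. /faaxexeimpakdab/ → faaxexeimbakdab.
Rule 4 (regressive voicing assimilation): /k/ precedes the voiced obstruent /d/, so it voices to [g] by assimilation. /faaxexeimbakdab/ → faaxexeimbagdab.
Rule 5 (final devoicing): /b/ is a voiced stop in word-final position, so it devoices to [p]. /faaxexeimbagdab/ → faaxexeimbagdap.

faaxexeimbagdap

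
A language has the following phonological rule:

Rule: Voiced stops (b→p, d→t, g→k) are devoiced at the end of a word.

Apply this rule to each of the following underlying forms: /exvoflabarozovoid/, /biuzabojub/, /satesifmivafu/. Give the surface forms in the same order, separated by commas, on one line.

/exvoflabarozovoid/: /d/ is a voiced stop in word-final position, so it devoices to [t]. → [exvoflabarozovoit].
/biuzabojub/: /b/ is a voiced stop in word-final position, so it devoices to [p]. → [biuzabojup].
/satesifmivafu/: the rule's environment is not met; surfaces unchanged as [satesifmivafu].

exvoflabarozovoit, biuzabojup, satesifmivafu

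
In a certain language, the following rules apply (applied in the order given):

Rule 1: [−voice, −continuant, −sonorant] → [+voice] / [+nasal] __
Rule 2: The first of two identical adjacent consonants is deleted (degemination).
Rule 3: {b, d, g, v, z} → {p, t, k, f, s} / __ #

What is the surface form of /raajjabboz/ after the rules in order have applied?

raajabos

Rule 1 (post-nasal voicing): no segment meets the environment; /raajjabboz/ is unchanged.
Rule 2 (degemination): /jj/ is a geminate; the first /j/ deletes. /bb/ is a geminate; the first /b/ deletes. /raajjabboz/ → raajaboz.
Rule 3 (final devoicing): /z/ is a voiced obstruent in word-final position, so it devoices to [s]. /raajaboz/ → raajabos.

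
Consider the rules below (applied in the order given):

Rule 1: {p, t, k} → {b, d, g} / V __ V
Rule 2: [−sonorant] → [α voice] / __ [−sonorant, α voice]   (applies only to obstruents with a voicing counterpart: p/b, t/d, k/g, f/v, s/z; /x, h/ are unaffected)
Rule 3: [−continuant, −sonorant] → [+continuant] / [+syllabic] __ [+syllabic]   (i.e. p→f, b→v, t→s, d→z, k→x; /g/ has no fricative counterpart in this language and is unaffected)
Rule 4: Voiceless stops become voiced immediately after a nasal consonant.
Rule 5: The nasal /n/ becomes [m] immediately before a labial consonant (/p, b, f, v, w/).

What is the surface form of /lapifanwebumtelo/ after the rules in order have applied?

Rule 1 (intervocalic voicing): /p/ is a voiceless stop between vowels /a/ and /i/, so it voices to [b]. /lapifanwebumtelo/ → labifanwebumtelo.
Rule 2 (regressive voicing assimilation): no segment meets the environment; /labifanwebumtelo/ is unchanged.
Rule 3 (intervocalic spirantization): /b/ is a stop between vowels /a/ and /i/, so it spirantizes to the fricative [v]. /b/ is a stop between vowels /e/ and /u/, so it spirantizes to the fricative [v]. /labifanwebumtelo/ → lavifanwevumtelo.
Rule 4 (post-nasal voicing): /t/ is a voiceless stop immediately after the nasal /m/, so it voices to [d]. /lavifanwevumtelo/ → lavifanwevumdelo.
Rule 5 (nasal place assimilation): /n/ precedes the labial consonant /w/, so it assimilates in place to [m]. /lavifanwevumdelo/ → lavifamwevumdelo.

lavifamwevumdelo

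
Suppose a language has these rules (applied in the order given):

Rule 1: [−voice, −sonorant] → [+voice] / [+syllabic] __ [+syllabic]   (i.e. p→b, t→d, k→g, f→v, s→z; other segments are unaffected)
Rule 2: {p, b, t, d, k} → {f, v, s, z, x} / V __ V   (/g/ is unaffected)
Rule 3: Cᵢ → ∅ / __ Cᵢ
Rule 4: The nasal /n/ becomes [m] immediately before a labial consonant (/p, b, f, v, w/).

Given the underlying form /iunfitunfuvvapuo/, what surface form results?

Rule 1 (intervocalic voicing): /t/ is a voiceless obstruent between vowels /i/ and /u/, so it voices to [d]. /p/ is a voiceless obstruent between vowels /a/ and /u/, so it voices to [b]. /iunfitunfuvvapuo/ → iunfidunfuvvabuo.
Rule 2 (intervocalic spirantization): /d/ is a stop between vowels /i/ and /u/, so it spirantizes to the fricative [z]. /b/ is a stop between vowels /a/ and /u/, so it spirantizes to the fricative [v]. /iunfidunfuvvabuo/ → iunfizunfuvvavuo.
Rule 3 (degemination): /vv/ is a geminate; the first /v/ deletes. /iunfizunfuvvavuo/ → iunfizunfuvavuo.
Rule 4 (nasal place assimilation): /n/ precedes the labial consonant /f/, so it assimilates in place to [m]. /n/ precedes the labial consonant /f/, so it assimilates in place to [m]. /iunfizunfuvavuo/ → iumfizumfuvavuo.

iumfizumfuvavuo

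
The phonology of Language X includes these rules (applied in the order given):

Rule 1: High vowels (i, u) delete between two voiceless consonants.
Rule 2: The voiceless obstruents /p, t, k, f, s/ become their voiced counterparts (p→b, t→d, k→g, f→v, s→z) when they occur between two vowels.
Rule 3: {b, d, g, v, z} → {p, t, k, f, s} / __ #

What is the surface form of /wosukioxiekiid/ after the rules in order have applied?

woskioxiegiit

Rule 1 (high vowel syncope): /u/ is a high vowel flanked by voiceless consonants /s/ and /k/, so it deletes. /wosukioxiekiid/ → woskioxiekiid.
Rule 2 (intervocalic voicing): /k/ is a voiceless obstruent between vowels /e/ and /i/, so it voices to [g]. /woskioxiekiid/ → woskioxiegiid.
Rule 3 (final devoicing): /d/ is a voiced obstruent in word-final position, so it devoices to [t]. /woskioxiegiid/ → woskioxiegiit.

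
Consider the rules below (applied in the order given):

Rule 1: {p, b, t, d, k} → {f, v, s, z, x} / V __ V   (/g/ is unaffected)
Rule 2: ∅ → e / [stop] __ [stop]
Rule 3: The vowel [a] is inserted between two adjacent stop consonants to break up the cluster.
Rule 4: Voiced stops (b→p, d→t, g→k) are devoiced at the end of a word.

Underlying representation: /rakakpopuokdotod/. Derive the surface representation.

Rule 1 (intervocalic spirantization): /k/ is a stop between vowels /a/ and /a/, so it spirantizes to the fricative [x]. /p/ is a stop between vowels /o/ and /u/, so it spirantizes to the fricative [f]. /t/ is a stop between vowels /o/ and /o/, so it spirantizes to the fricative [s]. /rakakpopuokdotod/ → raxakpofuokdosod.
Rule 2 (stop-cluster e-epenthesis): /k/ and /p/ form a stop–stop cluster, so [e] is inserted between them. /k/ and /d/ form a stop–stop cluster, so [e] is inserted between them. /raxakpofuokdosod/ → raxakepofuokedosod.
Rule 3 (stop-cluster a-epenthesis): no segment meets the environment; /raxakepofuokedosod/ is unchanged.
Rule 4 (final devoicing): /d/ is a voiced stop in word-final position, so it devoices to [t]. /raxakepofuokedosod/ → raxakepofuokedosot.

raxakepofuokedosot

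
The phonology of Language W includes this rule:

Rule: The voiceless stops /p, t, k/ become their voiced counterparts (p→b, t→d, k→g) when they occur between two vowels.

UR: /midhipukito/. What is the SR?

/p/ is a voiceless stop between vowels /i/ and /u/, so it voices to [b].
/k/ is a voiceless stop between vowels /u/ and /i/, so it voices to [g].
/t/ is a voiceless stop between vowels /i/ and /o/, so it voices to [d].
Surface form: [midhibugido].

midhibugido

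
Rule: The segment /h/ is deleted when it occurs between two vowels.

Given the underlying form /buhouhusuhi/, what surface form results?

buouusui

/h/ occurs between vowels /u/ and /o/, so it deletes.
/h/ occurs between vowels /u/ and /u/, so it deletes.
/h/ occurs between vowels /u/ and /i/, so it deletes.
Surface form: [buouusui].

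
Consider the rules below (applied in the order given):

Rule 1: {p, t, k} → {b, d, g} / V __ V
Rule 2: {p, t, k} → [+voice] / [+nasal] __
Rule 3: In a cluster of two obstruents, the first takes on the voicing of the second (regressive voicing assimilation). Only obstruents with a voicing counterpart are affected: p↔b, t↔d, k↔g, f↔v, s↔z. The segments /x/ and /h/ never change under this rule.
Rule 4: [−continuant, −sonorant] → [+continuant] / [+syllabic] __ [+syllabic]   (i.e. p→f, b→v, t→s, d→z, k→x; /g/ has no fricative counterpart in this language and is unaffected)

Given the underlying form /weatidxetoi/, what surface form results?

weazitxezoi

Rule 1 (intervocalic voicing): /t/ is a voiceless stop between vowels /a/ and /i/, so it voices to [d]. /t/ is a voiceless stop between vowels /e/ and /o/, so it voices to [d]. /weatidxetoi/ → weadidxedoi.
Rule 2 (post-nasal voicing): no segment meets the environment; /weadidxedoi/ is unchanged.
Rule 3 (regressive voicing assimilation): /d/ precedes the voiceless obstruent /x/, so it devoices to [t] by assimilation. /weadidxedoi/ → weaditxedoi.
Rule 4 (intervocalic spirantization): /d/ is a stop between vowels /a/ and /i/, so it spirantizes to the fricative [z]. /d/ is a stop between vowels /e/ and /o/, so it spirantizes to the fricative [z]. /weaditxedoi/ → weazitxezoi.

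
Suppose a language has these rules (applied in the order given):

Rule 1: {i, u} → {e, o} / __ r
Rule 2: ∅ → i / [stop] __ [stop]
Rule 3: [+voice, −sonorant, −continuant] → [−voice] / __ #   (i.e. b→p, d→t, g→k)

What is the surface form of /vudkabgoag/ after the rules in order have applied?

vudikabigoak

Rule 1 (pre-rhotic lowering): no segment meets the environment; /vudkabgoag/ is unchanged.
Rule 2 (stop-cluster i-epenthesis): /d/ and /k/ form a stop–stop cluster, so [i] is inserted between them. /b/ and /g/ form a stop–stop cluster, so [i] is inserted between them. /vudkabgoag/ → vudikabigoag.
Rule 3 (final devoicing): /g/ is a voiced stop in word-final position, so it devoices to [k]. /vudikabigoag/ → vudikabigoak.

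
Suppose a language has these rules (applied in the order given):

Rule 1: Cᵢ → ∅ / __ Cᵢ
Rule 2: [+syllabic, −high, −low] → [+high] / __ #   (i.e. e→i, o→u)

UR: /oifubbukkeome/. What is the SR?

Rule 1 (degemination): /bb/ is a geminate; the first /b/ deletes. /kk/ is a geminate; the first /k/ deletes. /oifubbukkeome/ → oifubukeome.
Rule 2 (final vowel raising): /e/ is a mid vowel in word-final position, so it raises to [i]. /oifubukeome/ → oifubukeomi.

oifubukeomi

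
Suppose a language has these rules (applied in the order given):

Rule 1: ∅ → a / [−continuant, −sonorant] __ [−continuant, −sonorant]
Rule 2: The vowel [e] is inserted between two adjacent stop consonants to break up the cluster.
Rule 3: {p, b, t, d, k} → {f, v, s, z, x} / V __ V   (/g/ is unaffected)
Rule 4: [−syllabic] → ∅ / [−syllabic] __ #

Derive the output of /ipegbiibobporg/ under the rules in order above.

ifegaviivovafor

Rule 1 (stop-cluster a-epenthesis): /g/ and /b/ form a stop–stop cluster, so [a] is inserted between them. /b/ and /p/ form a stop–stop cluster, so [a] is inserted between them. /ipegbiibobporg/ → ipegabiibobaporg.
Rule 2 (stop-cluster e-epenthesis): no segment meets the environment; /ipegabiibobaporg/ is unchanged.
Rule 3 (intervocalic spirantization): /p/ is a stop between vowels /i/ and /e/, so it spirantizes to the fricative [f]. /b/ is a stop between vowels /a/ and /i/, so it spirantizes to the fricative [v]. /b/ is a stop between vowels /i/ and /o/, so it spirantizes to the fricative [v]. /b/ is a stop between vowels /o/ and /a/, so it spirantizes to the fricative [v]. /p/ is a stop between vowels /a/ and /o/, so it spirantizes to the fricative [f]. /ipegabiibobaporg/ → ifegaviivovaforg.
Rule 4 (final cluster simplification): /g/ is the second consonant of a word-final cluster /rg/, so it deletes. /ifegaviivovaforg/ → ifegaviivovafor.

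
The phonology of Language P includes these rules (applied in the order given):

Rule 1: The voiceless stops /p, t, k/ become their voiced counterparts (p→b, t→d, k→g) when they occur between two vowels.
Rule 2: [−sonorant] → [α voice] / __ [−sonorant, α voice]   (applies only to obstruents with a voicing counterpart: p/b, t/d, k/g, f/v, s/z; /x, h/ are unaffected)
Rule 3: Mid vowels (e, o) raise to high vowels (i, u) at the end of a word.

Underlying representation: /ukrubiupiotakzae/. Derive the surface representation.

Rule 1 (intervocalic voicing): /p/ is a voiceless stop between vowels /u/ and /i/, so it voices to [b]. /t/ is a voiceless stop between vowels /o/ and /a/, so it voices to [d]. /ukrubiupiotakzae/ → ukrubiubiodakzae.
Rule 2 (regressive voicing assimilation): /k/ precedes the voiced obstruent /z/, so it voices to [g] by assimilation. /ukrubiubiodakzae/ → ukrubiubiodagzae.
Rule 3 (final vowel raising): /e/ is a mid vowel in word-final position, so it raises to [i]. /ukrubiubiodagzae/ → ukrubiubiodagzai.

ukrubiubiodagzai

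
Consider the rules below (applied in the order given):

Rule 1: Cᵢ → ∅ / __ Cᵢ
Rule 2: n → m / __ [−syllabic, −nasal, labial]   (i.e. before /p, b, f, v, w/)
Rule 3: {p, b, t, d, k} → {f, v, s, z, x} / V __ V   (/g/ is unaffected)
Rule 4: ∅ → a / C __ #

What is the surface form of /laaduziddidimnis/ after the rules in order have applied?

Rule 1 (degemination): /dd/ is a geminate; the first /d/ deletes. /laaduziddidimnis/ → laaduzididimnis.
Rule 2 (nasal place assimilation): no segment meets the environment; /laaduzididimnis/ is unchanged.
Rule 3 (intervocalic spirantization): /d/ is a stop between vowels /a/ and /u/, so it spirantizes to the fricative [z]. /d/ is a stop between vowels /i/ and /i/, so it spirantizes to the fricative [z]. /d/ is a stop between vowels /i/ and /i/, so it spirantizes to the fricative [z]. /laaduzididimnis/ → laazuzizizimnis.
Rule 4 (final a-epenthesis): the form ends in the consonant /s/, so [a] is inserted word-finally. /laazuzizizimnis/ → laazuzizizimnisa.

laazuzizizimnisa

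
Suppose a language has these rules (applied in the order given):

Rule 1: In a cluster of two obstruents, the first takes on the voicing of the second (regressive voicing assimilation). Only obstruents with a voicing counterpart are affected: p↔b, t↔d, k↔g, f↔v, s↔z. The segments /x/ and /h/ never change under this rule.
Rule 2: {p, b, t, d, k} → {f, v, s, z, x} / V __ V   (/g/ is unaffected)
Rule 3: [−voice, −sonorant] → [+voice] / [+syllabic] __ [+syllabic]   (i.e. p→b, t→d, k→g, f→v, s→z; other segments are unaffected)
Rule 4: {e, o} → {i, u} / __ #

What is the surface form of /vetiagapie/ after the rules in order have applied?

Rule 1 (regressive voicing assimilation): no segment meets the environment; /vetiagapie/ is unchanged.
Rule 2 (intervocalic spirantization): /t/ is a stop between vowels /e/ and /i/, so it spirantizes to the fricative [s]. /p/ is a stop between vowels /a/ and /i/, so it spirantizes to the fricative [f]. /vetiagapie/ → vesiagafie.
Rule 3 (intervocalic voicing): /s/ is a voiceless obstruent between vowels /e/ and /i/, so it voices to [z]. /f/ is a voiceless obstruent between vowels /a/ and /i/, so it voices to [v]. /vesiagafie/ → veziagavie.
Rule 4 (final vowel raising): /e/ is a mid vowel in word-final position, so it raises to [i]. /veziagavie/ → veziagavii.

veziagavii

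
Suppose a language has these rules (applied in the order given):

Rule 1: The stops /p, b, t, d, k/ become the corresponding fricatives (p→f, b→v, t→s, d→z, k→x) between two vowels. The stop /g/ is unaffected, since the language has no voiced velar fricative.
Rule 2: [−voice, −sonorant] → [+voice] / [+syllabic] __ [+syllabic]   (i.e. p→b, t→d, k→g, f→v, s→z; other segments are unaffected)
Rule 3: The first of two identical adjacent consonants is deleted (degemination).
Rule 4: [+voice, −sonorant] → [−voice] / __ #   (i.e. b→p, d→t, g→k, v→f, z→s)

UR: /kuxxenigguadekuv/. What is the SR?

Rule 1 (intervocalic spirantization): /d/ is a stop between vowels /a/ and /e/, so it spirantizes to the fricative [z]. /k/ is a stop between vowels /e/ and /u/, so it spirantizes to the fricative [x]. /kuxxenigguadekuv/ → kuxxenigguazexuv.
Rule 2 (intervocalic voicing): no segment meets the environment; /kuxxenigguazexuv/ is unchanged.
Rule 3 (degemination): /xx/ is a geminate; the first /x/ deletes. /gg/ is a geminate; the first /g/ deletes. /kuxxenigguazexuv/ → kuxeniguazexuv.
Rule 4 (final devoicing): /v/ is a voiced obstruent in word-final position, so it devoices to [f]. /kuxeniguazexuv/ → kuxeniguazexuf.

kuxeniguazexuf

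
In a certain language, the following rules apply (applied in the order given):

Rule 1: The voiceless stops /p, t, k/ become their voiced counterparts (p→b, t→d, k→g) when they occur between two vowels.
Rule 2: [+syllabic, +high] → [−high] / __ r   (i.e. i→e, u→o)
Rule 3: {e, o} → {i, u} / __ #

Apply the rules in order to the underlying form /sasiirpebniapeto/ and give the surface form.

Rule 1 (intervocalic voicing): /p/ is a voiceless stop between vowels /a/ and /e/, so it voices to [b]. /t/ is a voiceless stop between vowels /e/ and /o/, so it voices to [d]. /sasiirpebniapeto/ → sasiirpebniabedo.
Rule 2 (pre-rhotic lowering): /i/ is a high vowel immediately before /r/, so it lowers to [e]. /sasiirpebniabedo/ → sasierpebniabedo.
Rule 3 (final vowel raising): /o/ is a mid vowel in word-final position, so it raises to [u]. /sasierpebniabedo/ → sasierpebniabedu.

sasierpebniabedu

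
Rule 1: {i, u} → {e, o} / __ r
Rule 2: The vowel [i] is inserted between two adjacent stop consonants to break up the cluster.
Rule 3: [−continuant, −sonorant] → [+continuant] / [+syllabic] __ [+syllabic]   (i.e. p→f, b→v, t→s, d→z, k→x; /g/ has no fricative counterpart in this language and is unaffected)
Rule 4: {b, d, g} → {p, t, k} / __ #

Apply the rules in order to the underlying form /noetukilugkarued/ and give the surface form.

Rule 1 (pre-rhotic lowering): no segment meets the environment; /noetukilugkarued/ is unchanged.
Rule 2 (stop-cluster i-epenthesis): /g/ and /k/ form a stop–stop cluster, so [i] is inserted between them. /noetukilugkarued/ → noetukilugikarued.
Rule 3 (intervocalic spirantization): /t/ is a stop between vowels /e/ and /u/, so it spirantizes to the fricative [s]. /k/ is a stop between vowels /u/ and /i/, so it spirantizes to the fricative [x]. /k/ is a stop between vowels /i/ and /a/, so it spirantizes to the fricative [x]. /noetukilugikarued/ → noesuxilugixarued.
Rule 4 (final devoicing): /d/ is a voiced stop in word-final position, so it devoices to [t]. /noesuxilugixarued/ → noesuxilugixaruet.

noesuxilugixaruet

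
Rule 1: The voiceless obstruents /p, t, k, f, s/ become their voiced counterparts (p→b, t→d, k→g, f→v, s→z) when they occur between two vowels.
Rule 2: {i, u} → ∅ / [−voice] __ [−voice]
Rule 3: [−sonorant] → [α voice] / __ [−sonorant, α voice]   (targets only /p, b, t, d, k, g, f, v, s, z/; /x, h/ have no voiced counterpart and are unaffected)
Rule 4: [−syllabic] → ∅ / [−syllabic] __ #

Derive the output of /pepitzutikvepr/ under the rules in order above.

Rule 1 (intervocalic voicing): /p/ is a voiceless obstruent between vowels /e/ and /i/, so it voices to [b]. /t/ is a voiceless obstruent between vowels /u/ and /i/, so it voices to [d]. /pepitzutikvepr/ → pebitzudikvepr.
Rule 2 (high vowel syncope): no segment meets the environment; /pebitzudikvepr/ is unchanged.
Rule 3 (regressive voicing assimilation): /t/ precedes the voiced obstruent /z/, so it voices to [d] by assimilation. /k/ precedes the voiced obstruent /v/, so it voices to [g] by assimilation. /pebitzudikvepr/ → pebidzudigvepr.
Rule 4 (final cluster simplification): /r/ is the second consonant of a word-final cluster /pr/, so it deletes. /pebidzudigvepr/ → pebidzudigvep.

pebidzudigvep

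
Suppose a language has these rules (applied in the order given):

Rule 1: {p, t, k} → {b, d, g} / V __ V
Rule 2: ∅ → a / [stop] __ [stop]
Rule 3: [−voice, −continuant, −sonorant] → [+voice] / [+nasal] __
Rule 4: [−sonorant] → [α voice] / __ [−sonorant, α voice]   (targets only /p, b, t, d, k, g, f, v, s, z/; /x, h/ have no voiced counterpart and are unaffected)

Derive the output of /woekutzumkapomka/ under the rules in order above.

Rule 1 (intervocalic voicing): /k/ is a voiceless stop between vowels /e/ and /u/, so it voices to [g]. /p/ is a voiceless stop between vowels /a/ and /o/, so it voices to [b]. /woekutzumkapomka/ → woegutzumkabomka.
Rule 2 (stop-cluster a-epenthesis): no segment meets the environment; /woegutzumkabomka/ is unchanged.
Rule 3 (post-nasal voicing): /k/ is a voiceless stop immediately after the nasal /m/, so it voices to [g]. /k/ is a voiceless stop immediately after the nasal /m/, so it voices to [g]. /woegutzumkabomka/ → woegutzumgabomga.
Rule 4 (regressive voicing assimilation): /t/ precedes the voiced obstruent /z/, so it voices to [d] by assimilation. /woegutzumgabomga/ → woegudzumgabomga.

woegudzumgabomga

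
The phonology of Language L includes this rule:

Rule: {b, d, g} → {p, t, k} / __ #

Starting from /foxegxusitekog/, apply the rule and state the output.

foxegxusitekok

Scanning /foxegxusitekog/: /g/ at position 5 is not in the conditioning environment; /g/ is a voiced stop in word-final position, so it devoices to [k].
Result: [foxegxusitekok].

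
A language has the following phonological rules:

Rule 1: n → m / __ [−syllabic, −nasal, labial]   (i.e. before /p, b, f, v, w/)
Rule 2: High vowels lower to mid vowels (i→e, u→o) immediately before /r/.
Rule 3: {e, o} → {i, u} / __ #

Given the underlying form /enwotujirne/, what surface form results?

Rule 1 (nasal place assimilation): /n/ precedes the labial consonant /w/, so it assimilates in place to [m]. /enwotujirne/ → emwotujirne.
Rule 2 (pre-rhotic lowering): /i/ is a high vowel immediately before /r/, so it lowers to [e]. /emwotujirne/ → emwotujerne.
Rule 3 (final vowel raising): /e/ is a mid vowel in word-final position, so it raises to [i]. /emwotujerne/ → emwotujerni.

emwotujerni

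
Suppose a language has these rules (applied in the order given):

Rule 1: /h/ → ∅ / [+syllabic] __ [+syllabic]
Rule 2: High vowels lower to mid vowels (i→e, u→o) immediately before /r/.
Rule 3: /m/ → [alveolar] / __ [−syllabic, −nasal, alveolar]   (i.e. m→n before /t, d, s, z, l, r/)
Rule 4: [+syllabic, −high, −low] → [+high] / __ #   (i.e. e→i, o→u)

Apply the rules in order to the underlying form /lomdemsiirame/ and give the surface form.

londensierami

Rule 1 (intervocalic h-deletion): no segment meets the environment; /lomdemsiirame/ is unchanged.
Rule 2 (pre-rhotic lowering): /i/ is a high vowel immediately before /r/, so it lowers to [e]. /lomdemsiirame/ → lomdemsierame.
Rule 3 (nasal place assimilation): /m/ precedes the alveolar consonant /d/, so it assimilates in place to [n]. /m/ precedes the alveolar consonant /s/, so it assimilates in place to [n]. /lomdemsierame/ → londensierame.
Rule 4 (final vowel raising): /e/ is a mid vowel in word-final position, so it raises to [i]. /londensierame/ → londensierami.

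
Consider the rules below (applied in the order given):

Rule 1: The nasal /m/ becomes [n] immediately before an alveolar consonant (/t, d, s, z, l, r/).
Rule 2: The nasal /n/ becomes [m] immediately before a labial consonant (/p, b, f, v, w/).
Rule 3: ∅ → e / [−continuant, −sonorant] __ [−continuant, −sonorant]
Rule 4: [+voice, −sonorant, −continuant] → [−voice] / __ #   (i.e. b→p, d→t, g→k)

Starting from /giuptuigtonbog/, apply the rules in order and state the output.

Rule 1 (nasal place assimilation): no segment meets the environment; /giuptuigtonbog/ is unchanged.
Rule 2 (nasal place assimilation): /n/ precedes the labial consonant /b/, so it assimilates in place to [m]. /giuptuigtonbog/ → giuptuigtombog.
Rule 3 (stop-cluster e-epenthesis): /p/ and /t/ form a stop–stop cluster, so [e] is inserted between them. /g/ and /t/ form a stop–stop cluster, so [e] is inserted between them. /giuptuigtombog/ → giupetuigetombog.
Rule 4 (final devoicing): /g/ is a voiced stop in word-final position, so it devoices to [k]. /giupetuigetombog/ → giupetuigetombok.

giupetuigetombok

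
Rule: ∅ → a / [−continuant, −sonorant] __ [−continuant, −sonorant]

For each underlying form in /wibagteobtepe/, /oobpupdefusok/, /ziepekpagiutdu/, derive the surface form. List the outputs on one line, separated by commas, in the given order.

wibagateobatepe, oobapupadefusok, ziepekapagiutadu

/wibagteobtepe/: /g/ and /t/ form a stop–stop cluster, so [a] is inserted between them. /b/ and /t/ form a stop–stop cluster, so [a] is inserted between them. → [wibagateobatepe].
/oobpupdefusok/: /b/ and /p/ form a stop–stop cluster, so [a] is inserted between them. /p/ and /d/ form a stop–stop cluster, so [a] is inserted between them. → [oobapupadefusok].
/ziepekpagiutdu/: /k/ and /p/ form a stop–stop cluster, so [a] is inserted between them. /t/ and /d/ form a stop–stop cluster, so [a] is inserted between them. → [ziepekapagiutadu].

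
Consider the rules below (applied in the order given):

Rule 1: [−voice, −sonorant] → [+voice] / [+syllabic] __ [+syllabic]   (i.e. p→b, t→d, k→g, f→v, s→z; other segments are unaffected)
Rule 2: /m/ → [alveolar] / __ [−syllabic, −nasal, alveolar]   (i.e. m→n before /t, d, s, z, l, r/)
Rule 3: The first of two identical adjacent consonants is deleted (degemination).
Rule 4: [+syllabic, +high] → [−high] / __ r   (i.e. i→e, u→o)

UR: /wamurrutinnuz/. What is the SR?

wamorudinuz

Rule 1 (intervocalic voicing): /t/ is a voiceless obstruent between vowels /u/ and /i/, so it voices to [d]. /wamurrutinnuz/ → wamurrudinnuz.
Rule 2 (nasal place assimilation): no segment meets the environment; /wamurrudinnuz/ is unchanged.
Rule 3 (degemination): /rr/ is a geminate; the first /r/ deletes. /nn/ is a geminate; the first /n/ deletes. /wamurrudinnuz/ → wamurudinuz.
Rule 4 (pre-rhotic lowering): /u/ is a high vowel immediately before /r/, so it lowers to [o]. /wamurudinuz/ → wamorudinuz.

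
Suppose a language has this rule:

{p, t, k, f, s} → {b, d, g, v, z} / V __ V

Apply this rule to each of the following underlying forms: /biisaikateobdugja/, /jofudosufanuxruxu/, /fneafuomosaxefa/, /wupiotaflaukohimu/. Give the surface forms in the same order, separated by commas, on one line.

biizaigadeobdugja, jovudozuvanuxruxu, fneavuomozaxeva, wubiodaflaugohimu

/biisaikateobdugja/: /s/ is a voiceless obstruent between vowels /i/ and /a/, so it voices to [z]. /k/ is a voiceless obstruent between vowels /i/ and /a/, so it voices to [g]. /t/ is a voiceless obstruent between vowels /a/ and /e/, so it voices to [d]. → [biizaigadeobdugja].
/jofudosufanuxruxu/: /f/ is a voiceless obstruent between vowels /o/ and /u/, so it voices to [v]. /s/ is a voiceless obstruent between vowels /o/ and /u/, so it voices to [z]. /f/ is a voiceless obstruent between vowels /u/ and /a/, so it voices to [v]. → [jovudozuvanuxruxu].
/fneafuomosaxefa/: /f/ is a voiceless obstruent between vowels /a/ and /u/, so it voices to [v]. /s/ is a voiceless obstruent between vowels /o/ and /a/, so it voices to [z]. /f/ is a voiceless obstruent between vowels /e/ and /a/, so it voices to [v]. → [fneavuomozaxeva].
/wupiotaflaukohimu/: /p/ is a voiceless obstruent between vowels /u/ and /i/, so it voices to [b]. /t/ is a voiceless obstruent between vowels /o/ and /a/, so it voices to [d]. /k/ is a voiceless obstruent between vowels /u/ and /o/, so it voices to [g]. → [wubiodaflaugohimu].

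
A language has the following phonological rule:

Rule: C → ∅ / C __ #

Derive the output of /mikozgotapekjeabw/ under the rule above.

/w/ is the second consonant of a word-final cluster /bw/, so it deletes.
The other instances of /m/, /k/, /z/, /g/, /t/, /p/, /j/, /b/ do not occur in the required environment and remain unchanged.
Surface form: [mikozgotapekjeab].

mikozgotapekjeab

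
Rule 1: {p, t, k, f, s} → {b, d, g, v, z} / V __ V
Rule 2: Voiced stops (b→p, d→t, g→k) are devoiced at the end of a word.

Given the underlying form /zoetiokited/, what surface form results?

zoediogidet

Rule 1 (intervocalic voicing): /t/ is a voiceless obstruent between vowels /e/ and /i/, so it voices to [d]. /k/ is a voiceless obstruent between vowels /o/ and /i/, so it voices to [g]. /t/ is a voiceless obstruent between vowels /i/ and /e/, so it voices to [d]. /zoetiokited/ → zoediogided.
Rule 2 (final devoicing): /d/ is a voiced stop in word-final position, so it devoices to [t]. /zoediogided/ → zoediogidet.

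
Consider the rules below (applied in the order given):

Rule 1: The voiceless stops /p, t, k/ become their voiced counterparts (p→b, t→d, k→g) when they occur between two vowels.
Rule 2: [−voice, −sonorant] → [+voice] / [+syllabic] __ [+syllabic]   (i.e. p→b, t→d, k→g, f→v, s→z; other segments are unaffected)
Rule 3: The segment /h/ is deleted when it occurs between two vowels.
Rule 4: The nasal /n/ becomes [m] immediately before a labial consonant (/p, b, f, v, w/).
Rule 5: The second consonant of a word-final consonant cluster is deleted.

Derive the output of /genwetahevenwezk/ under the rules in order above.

Rule 1 (intervocalic voicing): /t/ is a voiceless stop between vowels /e/ and /a/, so it voices to [d]. /genwetahevenwezk/ → genwedahevenwezk.
Rule 2 (intervocalic voicing): no segment meets the environment; /genwedahevenwezk/ is unchanged.
Rule 3 (intervocalic h-deletion): /h/ occurs between vowels /a/ and /e/, so it deletes. /genwedahevenwezk/ → genwedaevenwezk.
Rule 4 (nasal place assimilation): /n/ precedes the labial consonant /w/, so it assimilates in place to [m]. /n/ precedes the labial consonant /w/, so it assimilates in place to [m]. /genwedaevenwezk/ → gemwedaevemwezk.
Rule 5 (final cluster simplification): /k/ is the second consonant of a word-final cluster /zk/, so it deletes. /gemwedaevemwezk/ → gemwedaevemwez.

gemwedaevemwez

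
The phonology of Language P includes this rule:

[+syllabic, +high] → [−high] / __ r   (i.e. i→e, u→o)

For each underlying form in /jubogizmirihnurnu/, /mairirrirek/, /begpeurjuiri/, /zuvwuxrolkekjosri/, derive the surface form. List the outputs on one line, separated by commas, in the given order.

/jubogizmirihnurnu/: /i/ is a high vowel immediately before /r/, so it lowers to [e]. /u/ is a high vowel immediately before /r/, so it lowers to [o]. → [jubogizmerihnornu].
/mairirrirek/: /i/ is a high vowel immediately before /r/, so it lowers to [e]. /i/ is a high vowel immediately before /r/, so it lowers to [e]. /i/ is a high vowel immediately before /r/, so it lowers to [e]. → [maererrerek].
/begpeurjuiri/: /u/ is a high vowel immediately before /r/, so it lowers to [o]. /i/ is a high vowel immediately before /r/, so it lowers to [e]. → [begpeorjueri].
/zuvwuxrolkekjosri/: the rule's environment is not met; surfaces unchanged as [zuvwuxrolkekjosri].

jubogizmerihnornu, maererrerek, begpeorjueri, zuvwuxrolkekjosri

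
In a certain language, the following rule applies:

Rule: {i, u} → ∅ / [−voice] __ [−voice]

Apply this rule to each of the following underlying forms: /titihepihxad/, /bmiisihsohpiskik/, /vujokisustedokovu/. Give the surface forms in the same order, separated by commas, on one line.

tthephxad, bmiishsohpskk, vujoksstedokovu

/titihepihxad/: /i/ is a high vowel flanked by voiceless consonants /t/ and /t/, so it deletes. /i/ is a high vowel flanked by voiceless consonants /t/ and /h/, so it deletes. /i/ is a high vowel flanked by voiceless consonants /p/ and /h/, so it deletes. → [tthephxad].
/bmiisihsohpiskik/: /i/ is a high vowel flanked by voiceless consonants /s/ and /h/, so it deletes. /i/ is a high vowel flanked by voiceless consonants /p/ and /s/, so it deletes. /i/ is a high vowel flanked by voiceless consonants /k/ and /k/, so it deletes. → [bmiishsohpskk].
/vujokisustedokovu/: /i/ is a high vowel flanked by voiceless consonants /k/ and /s/, so it deletes. /u/ is a high vowel flanked by voiceless consonants /s/ and /s/, so it deletes. → [vujoksstedokovu].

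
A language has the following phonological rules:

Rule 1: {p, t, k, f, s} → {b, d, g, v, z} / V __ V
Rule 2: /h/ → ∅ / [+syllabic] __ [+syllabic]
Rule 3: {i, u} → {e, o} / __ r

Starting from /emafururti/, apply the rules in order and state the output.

emavororti

Rule 1 (intervocalic voicing): /f/ is a voiceless obstruent between vowels /a/ and /u/, so it voices to [v]. /emafururti/ → emavururti.
Rule 2 (intervocalic h-deletion): no segment meets the environment; /emavururti/ is unchanged.
Rule 3 (pre-rhotic lowering): /u/ is a high vowel immediately before /r/, so it lowers to [o]. /u/ is a high vowel immediately before /r/, so it lowers to [o]. /emavururti/ → emavororti.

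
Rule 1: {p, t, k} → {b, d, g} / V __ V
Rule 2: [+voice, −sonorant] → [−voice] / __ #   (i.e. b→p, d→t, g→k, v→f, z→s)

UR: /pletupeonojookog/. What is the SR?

Rule 1 (intervocalic voicing): /t/ is a voiceless stop between vowels /e/ and /u/, so it voices to [d]. /p/ is a voiceless stop between vowels /u/ and /e/, so it voices to [b]. /k/ is a voiceless stop between vowels /o/ and /o/, so it voices to [g]. /pletupeonojookog/ → pledubeonojoogog.
Rule 2 (final devoicing): /g/ is a voiced obstruent in word-final position, so it devoices to [k]. /pledubeonojoogog/ → pledubeonojoogok.

pledubeonojoogok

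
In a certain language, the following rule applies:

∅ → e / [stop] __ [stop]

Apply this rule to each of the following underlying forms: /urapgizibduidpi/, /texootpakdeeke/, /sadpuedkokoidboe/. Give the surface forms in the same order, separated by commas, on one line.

/urapgizibduidpi/: /p/ and /g/ form a stop–stop cluster, so [e] is inserted between them. /b/ and /d/ form a stop–stop cluster, so [e] is inserted between them. /d/ and /p/ form a stop–stop cluster, so [e] is inserted between them. → [urapegizibeduidepi].
/texootpakdeeke/: /t/ and /p/ form a stop–stop cluster, so [e] is inserted between them. /k/ and /d/ form a stop–stop cluster, so [e] is inserted between them. → [texootepakedeeke].
/sadpuedkokoidboe/: /d/ and /p/ form a stop–stop cluster, so [e] is inserted between them. /d/ and /k/ form a stop–stop cluster, so [e] is inserted between them. /d/ and /b/ form a stop–stop cluster, so [e] is inserted between them. → [sadepuedekokoideboe].

urapegizibeduidepi, texootepakedeeke, sadepuedekokoideboe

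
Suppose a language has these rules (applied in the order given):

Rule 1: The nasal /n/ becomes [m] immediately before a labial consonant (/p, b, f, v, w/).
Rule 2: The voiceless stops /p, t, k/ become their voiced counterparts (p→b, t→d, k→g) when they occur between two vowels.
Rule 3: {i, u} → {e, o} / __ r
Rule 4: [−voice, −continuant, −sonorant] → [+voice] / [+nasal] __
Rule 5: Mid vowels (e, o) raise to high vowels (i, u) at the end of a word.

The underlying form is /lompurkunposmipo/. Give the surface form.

Rule 1 (nasal place assimilation): /n/ precedes the labial consonant /p/, so it assimilates in place to [m]. /lompurkunposmipo/ → lompurkumposmipo.
Rule 2 (intervocalic voicing): /p/ is a voiceless stop between vowels /i/ and /o/, so it voices to [b]. /lompurkumposmipo/ → lompurkumposmibo.
Rule 3 (pre-rhotic lowering): /u/ is a high vowel immediately before /r/, so it lowers to [o]. /lompurkumposmibo/ → lomporkumposmibo.
Rule 4 (post-nasal voicing): /p/ is a voiceless stop immediately after the nasal /m/, so it voices to [b]. /p/ is a voiceless stop immediately after the nasal /m/, so it voices to [b]. /lomporkumposmibo/ → lomborkumbosmibo.
Rule 5 (final vowel raising): /o/ is a mid vowel in word-final position, so it raises to [u]. /lomborkumbosmibo/ → lomborkumbosmibu.

lomborkumbosmibu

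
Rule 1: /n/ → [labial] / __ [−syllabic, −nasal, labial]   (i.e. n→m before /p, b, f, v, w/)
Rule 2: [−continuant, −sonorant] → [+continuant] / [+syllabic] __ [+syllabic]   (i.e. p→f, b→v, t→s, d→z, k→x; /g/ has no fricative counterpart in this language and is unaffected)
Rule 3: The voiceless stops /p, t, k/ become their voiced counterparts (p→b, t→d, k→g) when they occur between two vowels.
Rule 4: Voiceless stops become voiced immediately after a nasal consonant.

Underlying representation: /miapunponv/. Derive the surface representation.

miafumbomv

Rule 1 (nasal place assimilation): /n/ precedes the labial consonant /p/, so it assimilates in place to [m]. /n/ precedes the labial consonant /v/, so it assimilates in place to [m]. /miapunponv/ → miapumpomv.
Rule 2 (intervocalic spirantization): /p/ is a stop between vowels /a/ and /u/, so it spirantizes to the fricative [f]. /miapumpomv/ → miafumpomv.
Rule 3 (intervocalic voicing): no segment meets the environment; /miafumpomv/ is unchanged.
Rule 4 (post-nasal voicing): /p/ is a voiceless stop immediately after the nasal /m/, so it voices to [b]. /miafumpomv/ → miafumbomv.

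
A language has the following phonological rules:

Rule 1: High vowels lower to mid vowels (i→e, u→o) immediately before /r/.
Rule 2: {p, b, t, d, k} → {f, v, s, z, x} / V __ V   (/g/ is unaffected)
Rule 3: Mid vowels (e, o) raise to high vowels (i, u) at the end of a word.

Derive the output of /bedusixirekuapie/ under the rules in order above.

bezusixerexuafii

Rule 1 (pre-rhotic lowering): /i/ is a high vowel immediately before /r/, so it lowers to [e]. /bedusixirekuapie/ → bedusixerekuapie.
Rule 2 (intervocalic spirantization): /d/ is a stop between vowels /e/ and /u/, so it spirantizes to the fricative [z]. /k/ is a stop between vowels /e/ and /u/, so it spirantizes to the fricative [x]. /p/ is a stop between vowels /a/ and /i/, so it spirantizes to the fricative [f]. /bedusixerekuapie/ → bezusixerexuafie.
Rule 3 (final vowel raising): /e/ is a mid vowel in word-final position, so it raises to [i]. /bezusixerexuafie/ → bezusixerexuafii.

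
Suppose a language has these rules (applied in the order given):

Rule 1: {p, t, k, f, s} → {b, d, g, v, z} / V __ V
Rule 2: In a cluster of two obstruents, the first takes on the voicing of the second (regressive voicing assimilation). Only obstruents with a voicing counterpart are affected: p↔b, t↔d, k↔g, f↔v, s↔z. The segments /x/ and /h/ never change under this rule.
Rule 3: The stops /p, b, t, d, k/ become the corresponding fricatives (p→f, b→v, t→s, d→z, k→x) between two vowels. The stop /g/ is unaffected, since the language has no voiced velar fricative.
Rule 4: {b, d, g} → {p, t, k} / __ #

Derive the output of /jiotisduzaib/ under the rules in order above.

jiozizduzaip

Rule 1 (intervocalic voicing): /t/ is a voiceless obstruent between vowels /o/ and /i/, so it voices to [d]. /jiotisduzaib/ → jiodisduzaib.
Rule 2 (regressive voicing assimilation): /s/ precedes the voiced obstruent /d/, so it voices to [z] by assimilation. /jiodisduzaib/ → jiodizduzaib.
Rule 3 (intervocalic spirantization): /d/ is a stop between vowels /o/ and /i/, so it spirantizes to the fricative [z]. /jiodizduzaib/ → jiozizduzaib.
Rule 4 (final devoicing): /b/ is a voiced stop in word-final position, so it devoices to [p]. /jiozizduzaib/ → jiozizduzaip.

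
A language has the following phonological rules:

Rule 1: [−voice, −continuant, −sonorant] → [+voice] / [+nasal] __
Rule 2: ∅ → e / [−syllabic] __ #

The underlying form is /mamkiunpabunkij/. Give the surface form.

mamgiunbabungije

Rule 1 (post-nasal voicing): /k/ is a voiceless stop immediately after the nasal /m/, so it voices to [g]. /p/ is a voiceless stop immediately after the nasal /n/, so it voices to [b]. /k/ is a voiceless stop immediately after the nasal /n/, so it voices to [g]. /mamkiunpabunkij/ → mamgiunbabungij.
Rule 2 (final e-epenthesis): the form ends in the consonant /j/, so [e] is inserted word-finally. /mamgiunbabungij/ → mamgiunbabungije.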